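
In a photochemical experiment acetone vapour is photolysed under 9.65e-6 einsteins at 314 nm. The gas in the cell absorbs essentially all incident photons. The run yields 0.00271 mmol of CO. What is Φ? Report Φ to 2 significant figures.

Φ = 0.28

Product: 0.00271 mmol = 2.71e-6 mol.
Φ = 2.71e-6 mol / 9.65e-6 mol photons = 0.28.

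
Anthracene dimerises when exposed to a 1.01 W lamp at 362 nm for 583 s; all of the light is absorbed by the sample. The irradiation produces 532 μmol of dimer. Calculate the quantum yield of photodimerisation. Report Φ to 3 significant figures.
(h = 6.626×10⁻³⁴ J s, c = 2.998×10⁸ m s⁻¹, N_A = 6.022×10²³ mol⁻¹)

Product: 532 μmol = 5.32×10⁻⁴ mol.
Photon energy at 362 nm: hc/λ = (6.626×10⁻³⁴)(2.998×10⁸)/(362×10⁻⁹) = 5.487×10⁻¹⁹ J.
Energy delivered: (1.01 W)(583 s) = 588.8 J.
Photons incident: 588.8 / 5.487×10⁻¹⁹ = 1.073×10²¹, i.e. 1.073×10²¹/6.022×10²³ = 0.001782 mol.
Φ = 5.32×10⁻⁴ mol / 0.001782 mol photons = 0.299.

Φ = 0.299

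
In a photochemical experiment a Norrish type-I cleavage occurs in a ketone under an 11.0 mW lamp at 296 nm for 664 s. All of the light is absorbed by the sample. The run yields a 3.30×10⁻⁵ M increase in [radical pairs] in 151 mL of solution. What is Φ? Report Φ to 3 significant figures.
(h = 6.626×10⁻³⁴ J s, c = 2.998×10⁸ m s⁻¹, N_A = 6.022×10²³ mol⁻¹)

Product: (3.30×10⁻⁵ M)(0.151 L) = 4.983×10⁻⁶ mol.
Photon energy at 296 nm: hc/λ = (6.626×10⁻³⁴)(2.998×10⁸)/(296×10⁻⁹) = 6.711×10⁻¹⁹ J.
Energy delivered: (11.0 mW)(664 s) = 7.304 J.
Photons incident: 7.304 / 6.711×10⁻¹⁹ = 1.088×10¹⁹, i.e. 1.088×10¹⁹/6.022×10²³ = 1.807×10⁻⁵ mol.
Φ = 4.983×10⁻⁶ mol / 1.807×10⁻⁵ mol photons = 0.276.

Φ = 0.276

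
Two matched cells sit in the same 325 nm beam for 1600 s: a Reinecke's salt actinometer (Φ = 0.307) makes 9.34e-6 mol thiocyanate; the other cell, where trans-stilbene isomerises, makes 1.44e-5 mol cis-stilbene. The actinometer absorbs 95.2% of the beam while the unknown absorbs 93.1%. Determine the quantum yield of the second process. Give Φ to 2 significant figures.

Φ = 0.48

Photons absorbed by the actinometer: 9.34e-6 / 0.307 = 3.042e-5 mol.
Incident flux: 3.042e-5 / 0.952 = 3.195e-5 einstein.
Absorbed by unknown: 0.931 × 3.195e-5 = 2.975e-5 mol.
Φ(unknown) = 1.44e-5 / 2.975e-5 = 0.48.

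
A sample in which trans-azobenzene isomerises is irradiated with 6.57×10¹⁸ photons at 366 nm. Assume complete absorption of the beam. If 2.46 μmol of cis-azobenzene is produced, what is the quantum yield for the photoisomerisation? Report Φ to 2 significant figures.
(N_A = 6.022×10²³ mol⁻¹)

Product: 2.46 μmol = 2.46×10⁻⁶ mol.
Moles of photons: 6.57×10¹⁸ / 6.022×10²³ = 1.091×10⁻⁵ mol.
Φ = 2.46×10⁻⁶ mol / 1.091×10⁻⁵ mol photons = 0.23.

Φ = 0.23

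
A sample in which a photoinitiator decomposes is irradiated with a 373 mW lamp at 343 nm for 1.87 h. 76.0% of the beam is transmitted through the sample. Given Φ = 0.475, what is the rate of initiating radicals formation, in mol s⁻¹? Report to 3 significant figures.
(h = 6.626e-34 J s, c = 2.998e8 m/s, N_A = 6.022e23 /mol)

Photon energy at 343 nm: hc/λ = (6.626e-34)(2.998e8)/(343e-9) = 5.791e-19 J.
Energy delivered: (373 mW)(6732 s) = 2511 J.
Photons incident: 2511 / 5.791e-19 = 4.336e21, i.e. 4.336e21/6.022e23 = 0.007200 mol.
Fraction absorbed: 1 − 76.0/100 = 0.2400.
Photons absorbed: 0.2400 × 0.007200 = 0.001728 mol.
Product formed: 0.475 × 0.001728 = 8.208e-4 mol.
Rate: 8.208e-4 / 6732 s = 1.22e-7 mol s⁻¹.

1.22e-7 mol s⁻¹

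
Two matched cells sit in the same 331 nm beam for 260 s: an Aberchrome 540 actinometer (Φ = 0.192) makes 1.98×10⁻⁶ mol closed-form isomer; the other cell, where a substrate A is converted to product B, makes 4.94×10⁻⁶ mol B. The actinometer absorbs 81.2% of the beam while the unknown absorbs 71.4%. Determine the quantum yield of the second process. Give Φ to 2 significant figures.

Φ = 0.54

Photons absorbed by the actinometer: 1.98×10⁻⁶ / 0.192 = 1.031×10⁻⁵ mol.
Incident flux: 1.031×10⁻⁵ / 0.812 = 1.270×10⁻⁵ einstein.
Absorbed by unknown: 0.714 × 1.270×10⁻⁵ = 9.068×10⁻⁶ mol.
Φ(unknown) = 4.94×10⁻⁶ / 9.068×10⁻⁶ = 0.54.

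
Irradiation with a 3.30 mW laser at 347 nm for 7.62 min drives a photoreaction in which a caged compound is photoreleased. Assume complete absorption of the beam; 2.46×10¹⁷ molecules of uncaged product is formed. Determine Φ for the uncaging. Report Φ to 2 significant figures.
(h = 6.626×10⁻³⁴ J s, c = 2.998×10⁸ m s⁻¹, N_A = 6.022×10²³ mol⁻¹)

Φ = 0.093

Product: 2.46×10¹⁷ / 6.022×10²³ = 4.085×10⁻⁷ mol.
Photon energy at 347 nm: hc/λ = (6.626×10⁻³⁴)(2.998×10⁸)/(347×10⁻⁹) = 5.725×10⁻¹⁹ J.
Energy delivered: (3.30 mW)(457.2 s) = 1.509 J.
Photons incident: 1.509 / 5.725×10⁻¹⁹ = 2.636×10¹⁸, i.e. 2.636×10¹⁸/6.022×10²³ = 4.377×10⁻⁶ mol.
Φ = 4.085×10⁻⁷ mol / 4.377×10⁻⁶ mol photons = 0.093.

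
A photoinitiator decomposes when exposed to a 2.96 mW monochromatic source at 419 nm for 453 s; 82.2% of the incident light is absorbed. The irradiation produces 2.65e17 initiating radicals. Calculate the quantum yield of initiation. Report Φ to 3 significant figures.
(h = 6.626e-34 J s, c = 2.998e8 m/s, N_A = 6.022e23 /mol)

Product: 2.65e17 / 6.022e23 = 4.401e-7 mol.
Photon energy at 419 nm: hc/λ = (6.626e-34)(2.998e8)/(419e-9) = 4.741e-19 J.
Energy delivered: (2.96 mW)(453 s) = 1.341 J.
Photons incident: 1.341 / 4.741e-19 = 2.829e18, i.e. 2.829e18/6.022e23 = 4.698e-6 mol.
Photons absorbed: 0.822 × 4.698e-6 = 3.862e-6 mol.
Φ = 4.401e-7 mol / 3.862e-6 mol photons = 0.114.

Φ = 0.114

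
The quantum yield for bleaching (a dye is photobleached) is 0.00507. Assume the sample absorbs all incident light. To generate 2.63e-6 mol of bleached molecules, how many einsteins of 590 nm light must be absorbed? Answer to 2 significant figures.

5.2e-4 einstein

Photons that must be absorbed: 2.63e-6 / 0.00507 = 5.187e-4 mol.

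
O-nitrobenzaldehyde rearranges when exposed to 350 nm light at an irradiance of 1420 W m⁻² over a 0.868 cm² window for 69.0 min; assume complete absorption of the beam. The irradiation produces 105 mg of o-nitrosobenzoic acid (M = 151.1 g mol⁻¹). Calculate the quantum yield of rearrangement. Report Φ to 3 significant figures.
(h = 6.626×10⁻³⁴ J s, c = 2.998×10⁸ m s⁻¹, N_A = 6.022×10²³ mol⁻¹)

Product: 105 mg / 151.1 g mol⁻¹ = 6.949×10⁻⁴ mol.
Photon energy at 350 nm: hc/λ = (6.626×10⁻³⁴)(2.998×10⁸)/(350×10⁻⁹) = 5.676×10⁻¹⁹ J.
Energy delivered: (1420 W m⁻²)(0.868×10⁻⁴ m²)(4140 s) = 510.3 J.
Photons incident: 510.3 / 5.676×10⁻¹⁹ = 8.990×10²⁰, i.e. 8.990×10²⁰/6.022×10²³ = 0.001493 mol.
Φ = 6.949×10⁻⁴ mol / 0.001493 mol photons = 0.465.

Φ = 0.465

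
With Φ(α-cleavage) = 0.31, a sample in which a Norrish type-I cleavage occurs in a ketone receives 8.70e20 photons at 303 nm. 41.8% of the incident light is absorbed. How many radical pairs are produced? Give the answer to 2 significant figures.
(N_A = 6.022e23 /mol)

Moles of photons: 8.70e20 / 6.022e23 = 0.001445 mol.
Photons absorbed: 0.418 × 0.001445 = 6.040e-4 mol.
Product: Φ × n_abs = 0.31 × 6.040e-4 = 1.872e-4 mol.
As a count: 1.872e-4 × 6.022e23 = 1.1e20.

1.1e20 radical pairs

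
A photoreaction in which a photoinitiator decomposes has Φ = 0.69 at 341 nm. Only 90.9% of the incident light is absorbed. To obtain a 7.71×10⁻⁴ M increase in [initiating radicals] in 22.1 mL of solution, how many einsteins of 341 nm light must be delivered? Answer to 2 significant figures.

Product: (7.71×10⁻⁴ M)(0.0221 L) = 1.704×10⁻⁵ mol.
Photons that must be absorbed: 1.704×10⁻⁵ / 0.69 = 2.470×10⁻⁵ mol.
Incident photons needed: 2.470×10⁻⁵ / 0.909 = 2.717×10⁻⁵ mol.

2.7×10⁻⁵ einstein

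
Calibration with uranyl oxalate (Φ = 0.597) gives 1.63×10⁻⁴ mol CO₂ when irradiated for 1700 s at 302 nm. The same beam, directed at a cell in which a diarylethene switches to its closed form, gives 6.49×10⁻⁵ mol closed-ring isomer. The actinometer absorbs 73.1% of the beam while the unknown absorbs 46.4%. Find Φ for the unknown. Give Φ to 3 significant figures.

Photons absorbed by the actinometer: 1.63×10⁻⁴ / 0.597 = 2.730×10⁻⁴ mol.
Incident flux: 2.730×10⁻⁴ / 0.731 = 3.735×10⁻⁴ einstein.
Absorbed by unknown: 0.464 × 3.735×10⁻⁴ = 1.733×10⁻⁴ mol.
Φ(unknown) = 6.49×10⁻⁵ / 1.733×10⁻⁴ = 0.374.

Φ = 0.374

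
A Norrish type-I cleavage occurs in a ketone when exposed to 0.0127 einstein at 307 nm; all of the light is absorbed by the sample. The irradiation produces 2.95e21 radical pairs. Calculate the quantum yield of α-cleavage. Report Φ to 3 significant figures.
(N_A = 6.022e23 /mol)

Φ = 0.386

Product: 2.95e21 / 6.022e23 = 0.004899 mol.
Φ = 0.004899 mol / 0.0127 mol photons = 0.386.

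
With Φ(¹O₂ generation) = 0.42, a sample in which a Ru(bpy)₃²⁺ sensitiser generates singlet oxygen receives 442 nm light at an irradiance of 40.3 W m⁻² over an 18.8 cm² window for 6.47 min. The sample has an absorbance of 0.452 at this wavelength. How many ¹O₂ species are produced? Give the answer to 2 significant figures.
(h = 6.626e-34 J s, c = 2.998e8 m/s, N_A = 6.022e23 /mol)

Photon energy at 442 nm: hc/λ = (6.626e-34)(2.998e8)/(442e-9) = 4.494e-19 J.
Energy delivered: (40.3 W m⁻²)(18.8e-4 m²)(388.2 s) = 29.41 J.
Photons incident: 29.41 / 4.494e-19 = 6.544e19, i.e. 6.544e19/6.022e23 = 1.087e-4 mol.
Fraction absorbed: 1 − 10^(−0.452) = 0.6468.
Photons absorbed: 0.6468 × 1.087e-4 = 7.031e-5 mol.
Product: Φ × n_abs = 0.42 × 7.031e-5 = 2.953e-5 mol.
As a count: 2.953e-5 × 6.022e23 = 1.8e19.

1.8e19 species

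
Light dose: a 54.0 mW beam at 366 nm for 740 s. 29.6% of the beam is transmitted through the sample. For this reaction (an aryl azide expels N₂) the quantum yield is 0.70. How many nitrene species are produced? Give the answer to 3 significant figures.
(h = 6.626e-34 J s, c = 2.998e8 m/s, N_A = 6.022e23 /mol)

3.63e19 species

Photon energy at 366 nm: hc/λ = (6.626e-34)(2.998e8)/(366e-9) = 5.428e-19 J.
Energy delivered: (54.0 mW)(740 s) = 39.96 J.
Photons incident: 39.96 / 5.428e-19 = 7.362e19, i.e. 7.362e19/6.022e23 = 1.223e-4 mol.
Fraction absorbed: 1 − 29.6/100 = 0.7040.
Photons absorbed: 0.7040 × 1.223e-4 = 8.610e-5 mol.
Product: Φ × n_abs = 0.70 × 8.610e-5 = 6.027e-5 mol.
As a count: 6.027e-5 × 6.022e23 = 3.63e19.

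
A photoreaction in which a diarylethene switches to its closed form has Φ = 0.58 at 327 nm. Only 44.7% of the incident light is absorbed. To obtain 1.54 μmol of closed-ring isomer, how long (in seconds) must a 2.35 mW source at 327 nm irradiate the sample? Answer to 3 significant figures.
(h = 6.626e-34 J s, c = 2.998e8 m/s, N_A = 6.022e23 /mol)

Product: 1.54 μmol = 1.54e-6 mol.
Photons that must be absorbed: 1.54e-6 / 0.58 = 2.655e-6 mol.
Incident photons needed: 2.655e-6 / 0.447 = 5.940e-6 mol.
Photon energy: hc/λ = 6.075e-19 J; per mole, 3.658e5 J mol⁻¹.
Energy required: 5.940e-6 × 3.658e5 = 2.173 J.
Time: 2.173 J / 0.00235 W = 925 s.

t ≈ 925 s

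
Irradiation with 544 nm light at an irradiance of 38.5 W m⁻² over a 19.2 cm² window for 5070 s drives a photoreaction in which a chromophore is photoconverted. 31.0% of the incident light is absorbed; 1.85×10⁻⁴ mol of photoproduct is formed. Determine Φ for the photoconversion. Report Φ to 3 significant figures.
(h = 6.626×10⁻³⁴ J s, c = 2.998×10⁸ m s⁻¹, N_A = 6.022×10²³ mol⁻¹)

Photon energy at 544 nm: hc/λ = (6.626×10⁻³⁴)(2.998×10⁸)/(544×10⁻⁹) = 3.652×10⁻¹⁹ J.
Energy delivered: (38.5 W m⁻²)(19.2×10⁻⁴ m²)(5070 s) = 374.8 J.
Photons incident: 374.8 / 3.652×10⁻¹⁹ = 1.026×10²¹, i.e. 1.026×10²¹/6.022×10²³ = 0.001704 mol.
Photons absorbed: 0.310 × 0.001704 = 5.282×10⁻⁴ mol.
Φ = 1.85×10⁻⁴ mol / 5.282×10⁻⁴ mol photons = 0.350.

Φ = 0.350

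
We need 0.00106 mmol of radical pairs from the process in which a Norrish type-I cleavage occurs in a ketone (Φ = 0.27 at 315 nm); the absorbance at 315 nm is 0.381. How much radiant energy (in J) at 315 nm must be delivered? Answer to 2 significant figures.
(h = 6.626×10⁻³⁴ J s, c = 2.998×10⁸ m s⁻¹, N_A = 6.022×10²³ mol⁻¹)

Product: 0.00106 mmol = 1.06×10⁻⁶ mol.
Photons that must be absorbed: 1.06×10⁻⁶ / 0.27 = 3.926×10⁻⁶ mol.
Fraction absorbed: 1 − 10^(−0.381) = 0.5841.
Incident photons needed: 3.926×10⁻⁶ / 0.5841 = 6.721×10⁻⁶ mol.
Photon energy: hc/λ = 6.306×10⁻¹⁹ J; per mole, 3.797×10⁵ J mol⁻¹.
Energy required: 6.721×10⁻⁶ × 3.797×10⁵ = 2.6 J.

2.6 J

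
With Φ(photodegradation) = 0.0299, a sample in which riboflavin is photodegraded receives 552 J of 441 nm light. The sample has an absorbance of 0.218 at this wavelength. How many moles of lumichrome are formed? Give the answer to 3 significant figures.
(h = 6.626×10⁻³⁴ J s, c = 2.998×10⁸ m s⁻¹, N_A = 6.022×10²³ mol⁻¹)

2.40×10⁻⁵ mol

Photon energy at 441 nm: hc/λ = (6.626×10⁻³⁴)(2.998×10⁸)/(441×10⁻⁹) = 4.504×10⁻¹⁹ J.
Photons incident: 552 / 4.504×10⁻¹⁹ = 1.226×10²¹, i.e. 1.226×10²¹/6.022×10²³ = 0.002036 mol.
Fraction absorbed: 1 − 10^(−0.218) = 0.3947.
Photons absorbed: 0.3947 × 0.002036 = 8.036×10⁻⁴ mol.
Product: Φ × n_abs = 0.0299 × 8.036×10⁻⁴ = 2.403×10⁻⁵ mol.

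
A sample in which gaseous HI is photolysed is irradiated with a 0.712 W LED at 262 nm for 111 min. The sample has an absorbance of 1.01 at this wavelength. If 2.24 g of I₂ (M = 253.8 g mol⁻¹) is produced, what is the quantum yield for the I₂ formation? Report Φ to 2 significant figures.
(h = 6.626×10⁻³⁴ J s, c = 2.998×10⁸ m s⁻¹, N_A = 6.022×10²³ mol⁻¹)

Φ = 0.94

Product: 2.24 g / 253.8 g mol⁻¹ = 0.008826 mol.
Photon energy at 262 nm: hc/λ = (6.626×10⁻³⁴)(2.998×10⁸)/(262×10⁻⁹) = 7.582×10⁻¹⁹ J.
Energy delivered: (0.712 W)(6660 s) = 4742 J.
Photons incident: 4742 / 7.582×10⁻¹⁹ = 6.254×10²¹, i.e. 6.254×10²¹/6.022×10²³ = 0.01039 mol.
Fraction absorbed: 1 − 10^(−1.01) = 0.9023.
Photons absorbed: 0.9023 × 0.01039 = 0.009375 mol.
Φ = 0.008826 mol / 0.009375 mol photons = 0.94.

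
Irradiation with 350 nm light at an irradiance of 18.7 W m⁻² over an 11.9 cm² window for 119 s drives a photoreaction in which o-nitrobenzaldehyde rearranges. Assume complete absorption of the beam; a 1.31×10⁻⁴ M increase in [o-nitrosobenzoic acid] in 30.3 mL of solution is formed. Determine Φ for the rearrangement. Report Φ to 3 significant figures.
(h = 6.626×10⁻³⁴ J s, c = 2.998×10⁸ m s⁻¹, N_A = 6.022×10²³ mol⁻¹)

Φ = 0.512

Product: (1.31×10⁻⁴ M)(0.0303 L) = 3.969×10⁻⁶ mol.
Photon energy at 350 nm: hc/λ = (6.626×10⁻³⁴)(2.998×10⁸)/(350×10⁻⁹) = 5.676×10⁻¹⁹ J.
Energy delivered: (18.7 W m⁻²)(11.9×10⁻⁴ m²)(119 s) = 2.648 J.
Photons incident: 2.648 / 5.676×10⁻¹⁹ = 4.665×10¹⁸, i.e. 4.665×10¹⁸/6.022×10²³ = 7.747×10⁻⁶ mol.
Φ = 3.969×10⁻⁶ mol / 7.747×10⁻⁶ mol photons = 0.512.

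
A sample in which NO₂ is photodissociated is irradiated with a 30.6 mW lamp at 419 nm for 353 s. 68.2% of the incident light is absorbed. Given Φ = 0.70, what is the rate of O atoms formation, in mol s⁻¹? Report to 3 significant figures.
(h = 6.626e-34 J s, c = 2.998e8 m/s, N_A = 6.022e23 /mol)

5.12e-8 mol s⁻¹

Photon energy at 419 nm: hc/λ = (6.626e-34)(2.998e8)/(419e-9) = 4.741e-19 J.
Energy delivered: (30.6 mW)(353 s) = 10.80 J.
Photons incident: 10.80 / 4.741e-19 = 2.278e19, i.e. 2.278e19/6.022e23 = 3.783e-5 mol.
Photons absorbed: 0.682 × 3.783e-5 = 2.580e-5 mol.
Product formed: 0.70 × 2.580e-5 = 1.806e-5 mol.
Rate: 1.806e-5 / 353 s = 5.12e-8 mol s⁻¹.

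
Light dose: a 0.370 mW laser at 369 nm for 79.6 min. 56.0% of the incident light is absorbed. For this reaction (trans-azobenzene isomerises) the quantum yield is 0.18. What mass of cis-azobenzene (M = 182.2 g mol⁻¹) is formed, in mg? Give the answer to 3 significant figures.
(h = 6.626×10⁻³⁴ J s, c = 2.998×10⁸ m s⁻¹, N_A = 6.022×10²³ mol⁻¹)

0.100 mg

Photon energy at 369 nm: hc/λ = (6.626×10⁻³⁴)(2.998×10⁸)/(369×10⁻⁹) = 5.383×10⁻¹⁹ J.
Energy delivered: (0.370 mW)(4776 s) = 1.767 J.
Photons incident: 1.767 / 5.383×10⁻¹⁹ = 3.283×10¹⁸, i.e. 3.283×10¹⁸/6.022×10²³ = 5.452×10⁻⁶ mol.
Photons absorbed: 0.560 × 5.452×10⁻⁶ = 3.053×10⁻⁶ mol.
Product: Φ × n_abs = 0.18 × 3.053×10⁻⁶ = 5.495×10⁻⁷ mol.
Mass: 5.495×10⁻⁷ × 182.2 = 1.001×10⁻⁴ g = 0.100 mg.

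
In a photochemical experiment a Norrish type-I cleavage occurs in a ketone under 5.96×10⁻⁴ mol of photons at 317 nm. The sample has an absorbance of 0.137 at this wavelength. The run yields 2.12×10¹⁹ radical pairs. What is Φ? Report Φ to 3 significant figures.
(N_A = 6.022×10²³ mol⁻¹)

Φ = 0.218

Product: 2.12×10¹⁹ / 6.022×10²³ = 3.520×10⁻⁵ mol.
Fraction absorbed: 1 − 10^(−0.137) = 0.2705.
Photons absorbed: 0.2705 × 5.96×10⁻⁴ = 1.612×10⁻⁴ mol.
Φ = 3.520×10⁻⁵ mol / 1.612×10⁻⁴ mol photons = 0.218.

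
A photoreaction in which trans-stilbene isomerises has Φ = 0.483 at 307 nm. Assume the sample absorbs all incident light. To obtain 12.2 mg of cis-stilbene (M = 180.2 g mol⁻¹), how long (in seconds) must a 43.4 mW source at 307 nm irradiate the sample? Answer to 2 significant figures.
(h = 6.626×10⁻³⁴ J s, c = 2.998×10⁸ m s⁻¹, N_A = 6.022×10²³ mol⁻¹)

t ≈ 1300 s

Product: 12.2 mg / 180.2 g mol⁻¹ = 6.770×10⁻⁵ mol.
Photons that must be absorbed: 6.770×10⁻⁵ / 0.483 = 1.402×10⁻⁴ mol.
Photon energy: hc/λ = 6.471×10⁻¹⁹ J; per mole, 3.897×10⁵ J mol⁻¹.
Energy required: 1.402×10⁻⁴ × 3.897×10⁵ = 54.64 J.
Time: 54.64 J / 0.0434 W = 1300 s.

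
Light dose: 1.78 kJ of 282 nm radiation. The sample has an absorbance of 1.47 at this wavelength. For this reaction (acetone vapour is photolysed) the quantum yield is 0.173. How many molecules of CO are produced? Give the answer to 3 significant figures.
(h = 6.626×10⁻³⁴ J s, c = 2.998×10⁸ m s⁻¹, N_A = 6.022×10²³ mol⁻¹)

Photon energy at 282 nm: hc/λ = (6.626×10⁻³⁴)(2.998×10⁸)/(282×10⁻⁹) = 7.044×10⁻¹⁹ J.
Incident energy: 1.78 kJ = 1780 J.
Photons incident: 1780 / 7.044×10⁻¹⁹ = 2.527×10²¹, i.e. 2.527×10²¹/6.022×10²³ = 0.004196 mol.
Fraction absorbed: 1 − 10^(−1.47) = 0.9661.
Photons absorbed: 0.9661 × 0.004196 = 0.004054 mol.
Product: Φ × n_abs = 0.173 × 0.004054 = 7.013×10⁻⁴ mol.
As a count: 7.013×10⁻⁴ × 6.022×10²³ = 4.22×10²⁰.

4.22×10²⁰ molecules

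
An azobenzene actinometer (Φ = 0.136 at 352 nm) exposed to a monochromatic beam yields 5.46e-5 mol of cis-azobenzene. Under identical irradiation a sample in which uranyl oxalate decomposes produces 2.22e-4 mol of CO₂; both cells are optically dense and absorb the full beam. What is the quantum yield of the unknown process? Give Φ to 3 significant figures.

Φ = 0.553

Photons absorbed by the actinometer: 5.46e-5 / 0.136 = 4.015e-4 mol.
Φ(unknown) = 2.22e-4 / 4.015e-4 = 0.553.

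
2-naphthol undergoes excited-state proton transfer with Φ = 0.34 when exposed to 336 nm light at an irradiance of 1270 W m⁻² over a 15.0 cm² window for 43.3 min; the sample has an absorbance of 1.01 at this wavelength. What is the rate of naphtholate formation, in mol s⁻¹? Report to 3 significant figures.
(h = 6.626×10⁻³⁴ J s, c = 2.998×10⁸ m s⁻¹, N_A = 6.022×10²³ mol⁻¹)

Photon energy at 336 nm: hc/λ = (6.626×10⁻³⁴)(2.998×10⁸)/(336×10⁻⁹) = 5.912×10⁻¹⁹ J.
Energy delivered: (1270 W m⁻²)(15.0×10⁻⁴ m²)(2598 s) = 4949 J.
Photons incident: 4949 / 5.912×10⁻¹⁹ = 8.371×10²¹, i.e. 8.371×10²¹/6.022×10²³ = 0.01390 mol.
Fraction absorbed: 1 − 10^(−1.01) = 0.9023.
Photons absorbed: 0.9023 × 0.01390 = 0.01254 mol.
Product formed: 0.34 × 0.01254 = 0.004264 mol.
Rate: 0.004264 / 2598 s = 1.64×10⁻⁶ mol s⁻¹.

1.64×10⁻⁶ mol s⁻¹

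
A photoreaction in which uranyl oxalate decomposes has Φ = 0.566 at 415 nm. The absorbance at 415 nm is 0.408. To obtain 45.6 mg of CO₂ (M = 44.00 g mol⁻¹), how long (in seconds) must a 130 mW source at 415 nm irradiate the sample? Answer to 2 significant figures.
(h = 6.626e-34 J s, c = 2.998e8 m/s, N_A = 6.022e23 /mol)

Product: 45.6 mg / 44.00 g mol⁻¹ = 0.001036 mol.
Photons that must be absorbed: 0.001036 / 0.566 = 0.001830 mol.
Fraction absorbed: 1 − 10^(−0.408) = 0.6092.
Incident photons needed: 0.001830 / 0.6092 = 0.003004 mol.
Photon energy: hc/λ = 4.787e-19 J; per mole, 2.883e5 J mol⁻¹.
Energy required: 0.003004 × 2.883e5 = 866.1 J.
Time: 866.1 J / 0.13 W = 6700 s.

t ≈ 6700 s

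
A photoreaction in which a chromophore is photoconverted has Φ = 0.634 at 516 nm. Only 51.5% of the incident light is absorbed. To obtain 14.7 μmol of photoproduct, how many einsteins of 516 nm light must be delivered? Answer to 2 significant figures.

4.5e-5 einstein

Product: 14.7 μmol = 1.47e-5 mol.
Photons that must be absorbed: 1.47e-5 / 0.634 = 2.319e-5 mol.
Incident photons needed: 2.319e-5 / 0.515 = 4.503e-5 mol.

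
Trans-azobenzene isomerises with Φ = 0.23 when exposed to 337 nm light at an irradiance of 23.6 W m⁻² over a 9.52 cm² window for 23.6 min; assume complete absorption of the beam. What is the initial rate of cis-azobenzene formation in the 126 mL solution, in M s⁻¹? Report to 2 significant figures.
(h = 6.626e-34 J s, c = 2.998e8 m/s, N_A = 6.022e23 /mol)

1.2e-7 M s⁻¹

Photon energy at 337 nm: hc/λ = (6.626e-34)(2.998e8)/(337e-9) = 5.895e-19 J.
Energy delivered: (23.6 W m⁻²)(9.52e-4 m²)(1416 s) = 31.81 J.
Photons incident: 31.81 / 5.895e-19 = 5.396e19, i.e. 5.396e19/6.022e23 = 8.960e-5 mol.
Product formed: 0.23 × 8.960e-5 = 2.061e-5 mol.
Rate: 2.061e-5 mol / (1416 s × 0.126 L) = 1.2e-7 M s⁻¹.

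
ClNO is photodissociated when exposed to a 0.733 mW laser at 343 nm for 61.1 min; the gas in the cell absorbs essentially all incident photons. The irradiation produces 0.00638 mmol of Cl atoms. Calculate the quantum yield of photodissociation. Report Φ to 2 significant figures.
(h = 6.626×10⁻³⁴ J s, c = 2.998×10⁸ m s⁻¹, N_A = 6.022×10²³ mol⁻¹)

Product: 0.00638 mmol = 6.38×10⁻⁶ mol.
Photon energy at 343 nm: hc/λ = (6.626×10⁻³⁴)(2.998×10⁸)/(343×10⁻⁹) = 5.791×10⁻¹⁹ J.
Energy delivered: (0.733 mW)(3666 s) = 2.687 J.
Photons incident: 2.687 / 5.791×10⁻¹⁹ = 4.640×10¹⁸, i.e. 4.640×10¹⁸/6.022×10²³ = 7.705×10⁻⁶ mol.
Φ = 6.38×10⁻⁶ mol / 7.705×10⁻⁶ mol photons = 0.83.

Φ = 0.83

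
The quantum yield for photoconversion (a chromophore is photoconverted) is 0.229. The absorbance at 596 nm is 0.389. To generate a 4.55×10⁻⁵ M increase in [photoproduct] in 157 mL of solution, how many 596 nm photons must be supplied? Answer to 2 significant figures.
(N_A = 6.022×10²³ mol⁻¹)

3.2×10¹⁹ photons

Product: (4.55×10⁻⁵ M)(0.157 L) = 7.144×10⁻⁶ mol.
Photons that must be absorbed: 7.144×10⁻⁶ / 0.229 = 3.120×10⁻⁵ mol.
Fraction absorbed: 1 − 10^(−0.389) = 0.5917.
Incident photons needed: 3.120×10⁻⁵ / 0.5917 = 5.273×10⁻⁵ mol.
Photon count: 5.273×10⁻⁵ × 6.022×10²³ = 3.2×10¹⁹.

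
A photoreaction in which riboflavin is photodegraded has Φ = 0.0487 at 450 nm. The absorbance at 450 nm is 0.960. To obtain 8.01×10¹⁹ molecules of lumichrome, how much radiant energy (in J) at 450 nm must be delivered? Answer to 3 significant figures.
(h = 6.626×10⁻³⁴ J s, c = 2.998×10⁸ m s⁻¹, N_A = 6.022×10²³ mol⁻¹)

815 J

Product: 8.01×10¹⁹ / 6.022×10²³ = 1.330×10⁻⁴ mol.
Photons that must be absorbed: 1.330×10⁻⁴ / 0.0487 = 0.002731 mol.
Fraction absorbed: 1 − 10^(−0.960) = 0.8904.
Incident photons needed: 0.002731 / 0.8904 = 0.003067 mol.
Photon energy: hc/λ = 4.414×10⁻¹⁹ J; per mole, 2.658×10⁵ J mol⁻¹.
Energy required: 0.003067 × 2.658×10⁵ = 815 J.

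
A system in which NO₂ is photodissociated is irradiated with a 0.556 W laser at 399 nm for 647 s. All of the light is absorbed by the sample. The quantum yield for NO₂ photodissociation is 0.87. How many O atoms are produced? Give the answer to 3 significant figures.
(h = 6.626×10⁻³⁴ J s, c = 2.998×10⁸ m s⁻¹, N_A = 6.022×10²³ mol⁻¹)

Photon energy at 399 nm: hc/λ = (6.626×10⁻³⁴)(2.998×10⁸)/(399×10⁻⁹) = 4.979×10⁻¹⁹ J.
Energy delivered: (0.556 W)(647 s) = 359.7 J.
Photons incident: 359.7 / 4.979×10⁻¹⁹ = 7.224×10²⁰, i.e. 7.224×10²⁰/6.022×10²³ = 0.001200 mol.
Product: Φ × n_abs = 0.87 × 0.001200 = 0.001044 mol.
As a count: 0.001044 × 6.022×10²³ = 6.29×10²⁰.

6.29×10²⁰ atoms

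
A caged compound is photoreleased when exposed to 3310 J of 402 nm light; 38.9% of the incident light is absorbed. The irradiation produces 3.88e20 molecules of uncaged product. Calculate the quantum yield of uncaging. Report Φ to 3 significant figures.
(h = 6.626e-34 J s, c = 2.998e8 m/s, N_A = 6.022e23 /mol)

Φ = 0.149

Product: 3.88e20 / 6.022e23 = 6.443e-4 mol.
Photon energy at 402 nm: hc/λ = (6.626e-34)(2.998e8)/(402e-9) = 4.941e-19 J.
Photons incident: 3310 / 4.941e-19 = 6.699e21, i.e. 6.699e21/6.022e23 = 0.01112 mol.
Photons absorbed: 0.389 × 0.01112 = 0.004326 mol.
Φ = 6.443e-4 mol / 0.004326 mol photons = 0.149.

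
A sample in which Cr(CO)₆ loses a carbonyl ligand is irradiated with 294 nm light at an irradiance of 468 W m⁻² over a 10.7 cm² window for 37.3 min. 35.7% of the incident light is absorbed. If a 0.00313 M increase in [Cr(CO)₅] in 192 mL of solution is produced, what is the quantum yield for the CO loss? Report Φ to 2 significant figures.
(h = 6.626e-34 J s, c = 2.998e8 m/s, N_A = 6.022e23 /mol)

Product: (0.00313 M)(0.192 L) = 6.010e-4 mol.
Photon energy at 294 nm: hc/λ = (6.626e-34)(2.998e8)/(294e-9) = 6.757e-19 J.
Energy delivered: (468 W m⁻²)(10.7e-4 m²)(2238 s) = 1121 J.
Photons incident: 1121 / 6.757e-19 = 1.659e21, i.e. 1.659e21/6.022e23 = 0.002755 mol.
Photons absorbed: 0.357 × 0.002755 = 9.835e-4 mol.
Φ = 6.010e-4 mol / 9.835e-4 mol photons = 0.61.

Φ = 0.61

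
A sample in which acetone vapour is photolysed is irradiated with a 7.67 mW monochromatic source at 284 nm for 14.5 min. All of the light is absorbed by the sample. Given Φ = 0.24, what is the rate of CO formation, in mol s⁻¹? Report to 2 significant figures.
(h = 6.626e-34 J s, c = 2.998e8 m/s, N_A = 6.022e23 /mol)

4.4e-9 mol s⁻¹

Photon energy at 284 nm: hc/λ = (6.626e-34)(2.998e8)/(284e-9) = 6.995e-19 J.
Energy delivered: (7.67 mW)(870 s) = 6.673 J.
Photons incident: 6.673 / 6.995e-19 = 9.540e18, i.e. 9.540e18/6.022e23 = 1.584e-5 mol.
Product formed: 0.24 × 1.584e-5 = 3.802e-6 mol.
Rate: 3.802e-6 / 870 s = 4.4e-9 mol s⁻¹.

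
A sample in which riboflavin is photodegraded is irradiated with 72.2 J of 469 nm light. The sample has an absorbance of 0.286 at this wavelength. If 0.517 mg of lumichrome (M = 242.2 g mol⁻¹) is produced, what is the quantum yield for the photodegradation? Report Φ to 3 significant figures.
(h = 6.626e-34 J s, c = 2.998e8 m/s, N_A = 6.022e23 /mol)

Product: 0.517 mg / 242.2 g mol⁻¹ = 2.135e-6 mol.
Photon energy at 469 nm: hc/λ = (6.626e-34)(2.998e8)/(469e-9) = 4.236e-19 J.
Photons incident: 72.2 / 4.236e-19 = 1.704e20, i.e. 1.704e20/6.022e23 = 2.830e-4 mol.
Fraction absorbed: 1 − 10^(−0.286) = 0.4824.
Photons absorbed: 0.4824 × 2.830e-4 = 1.365e-4 mol.
Φ = 2.135e-6 mol / 1.365e-4 mol photons = 0.0156.

Φ = 0.0156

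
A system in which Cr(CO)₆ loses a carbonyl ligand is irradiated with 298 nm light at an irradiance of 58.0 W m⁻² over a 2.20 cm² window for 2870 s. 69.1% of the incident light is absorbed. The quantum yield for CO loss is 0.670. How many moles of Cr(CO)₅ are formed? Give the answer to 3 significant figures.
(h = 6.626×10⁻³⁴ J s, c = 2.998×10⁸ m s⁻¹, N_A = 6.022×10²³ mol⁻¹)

Photon energy at 298 nm: hc/λ = (6.626×10⁻³⁴)(2.998×10⁸)/(298×10⁻⁹) = 6.666×10⁻¹⁹ J.
Energy delivered: (58.0 W m⁻²)(2.20×10⁻⁴ m²)(2870 s) = 36.62 J.
Photons incident: 36.62 / 6.666×10⁻¹⁹ = 5.494×10¹⁹, i.e. 5.494×10¹⁹/6.022×10²³ = 9.123×10⁻⁵ mol.
Photons absorbed: 0.691 × 9.123×10⁻⁵ = 6.304×10⁻⁵ mol.
Product: Φ × n_abs = 0.670 × 6.304×10⁻⁵ = 4.224×10⁻⁵ mol.

4.22×10⁻⁵ mol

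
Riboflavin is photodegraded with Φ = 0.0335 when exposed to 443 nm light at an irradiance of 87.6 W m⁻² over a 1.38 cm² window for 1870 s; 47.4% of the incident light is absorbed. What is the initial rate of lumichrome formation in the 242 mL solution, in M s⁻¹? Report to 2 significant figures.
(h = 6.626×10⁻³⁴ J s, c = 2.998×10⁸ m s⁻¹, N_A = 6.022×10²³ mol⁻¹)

2.9×10⁻⁹ M s⁻¹

Photon energy at 443 nm: hc/λ = (6.626×10⁻³⁴)(2.998×10⁸)/(443×10⁻⁹) = 4.484×10⁻¹⁹ J.
Energy delivered: (87.6 W m⁻²)(1.38×10⁻⁴ m²)(1870 s) = 22.61 J.
Photons incident: 22.61 / 4.484×10⁻¹⁹ = 5.042×10¹⁹, i.e. 5.042×10¹⁹/6.022×10²³ = 8.373×10⁻⁵ mol.
Photons absorbed: 0.474 × 8.373×10⁻⁵ = 3.969×10⁻⁵ mol.
Product formed: 0.0335 × 3.969×10⁻⁵ = 1.330×10⁻⁶ mol.
Rate: 1.330×10⁻⁶ mol / (1870 s × 0.242 L) = 2.9×10⁻⁹ M s⁻¹.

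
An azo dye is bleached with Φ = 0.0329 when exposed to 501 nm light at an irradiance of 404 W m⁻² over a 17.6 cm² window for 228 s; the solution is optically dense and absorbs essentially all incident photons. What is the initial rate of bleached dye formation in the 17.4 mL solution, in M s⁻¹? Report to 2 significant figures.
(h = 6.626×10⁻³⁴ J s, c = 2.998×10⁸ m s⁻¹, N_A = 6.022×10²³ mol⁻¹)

5.6×10⁻⁶ M s⁻¹

Photon energy at 501 nm: hc/λ = (6.626×10⁻³⁴)(2.998×10⁸)/(501×10⁻⁹) = 3.965×10⁻¹⁹ J.
Energy delivered: (404 W m⁻²)(17.6×10⁻⁴ m²)(228 s) = 162.1 J.
Photons incident: 162.1 / 3.965×10⁻¹⁹ = 4.088×10²⁰, i.e. 4.088×10²⁰/6.022×10²³ = 6.788×10⁻⁴ mol.
Product formed: 0.0329 × 6.788×10⁻⁴ = 2.233×10⁻⁵ mol.
Rate: 2.233×10⁻⁵ mol / (228 s × 0.0174 L) = 5.6×10⁻⁶ M s⁻¹.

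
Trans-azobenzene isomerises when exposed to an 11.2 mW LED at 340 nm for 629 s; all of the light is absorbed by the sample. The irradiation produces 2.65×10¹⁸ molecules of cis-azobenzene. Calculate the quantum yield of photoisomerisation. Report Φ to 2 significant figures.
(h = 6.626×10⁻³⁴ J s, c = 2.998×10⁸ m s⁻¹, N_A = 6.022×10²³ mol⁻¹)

Φ = 0.22

Product: 2.65×10¹⁸ / 6.022×10²³ = 4.401×10⁻⁶ mol.
Photon energy at 340 nm: hc/λ = (6.626×10⁻³⁴)(2.998×10⁸)/(340×10⁻⁹) = 5.843×10⁻¹⁹ J.
Energy delivered: (11.2 mW)(629 s) = 7.045 J.
Photons incident: 7.045 / 5.843×10⁻¹⁹ = 1.206×10¹⁹, i.e. 1.206×10¹⁹/6.022×10²³ = 2.003×10⁻⁵ mol.
Φ = 4.401×10⁻⁶ mol / 2.003×10⁻⁵ mol photons = 0.22.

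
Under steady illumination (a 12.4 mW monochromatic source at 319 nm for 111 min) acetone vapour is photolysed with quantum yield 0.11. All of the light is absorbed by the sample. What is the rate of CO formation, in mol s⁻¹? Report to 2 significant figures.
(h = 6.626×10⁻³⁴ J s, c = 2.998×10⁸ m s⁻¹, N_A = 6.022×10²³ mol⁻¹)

Photon energy at 319 nm: hc/λ = (6.626×10⁻³⁴)(2.998×10⁸)/(319×10⁻⁹) = 6.227×10⁻¹⁹ J.
Energy delivered: (12.4 mW)(6660 s) = 82.58 J.
Photons incident: 82.58 / 6.227×10⁻¹⁹ = 1.326×10²⁰, i.e. 1.326×10²⁰/6.022×10²³ = 2.202×10⁻⁴ mol.
Product formed: 0.11 × 2.202×10⁻⁴ = 2.422×10⁻⁵ mol.
Rate: 2.422×10⁻⁵ / 6660 s = 3.6×10⁻⁹ mol s⁻¹.

3.6×10⁻⁹ mol s⁻¹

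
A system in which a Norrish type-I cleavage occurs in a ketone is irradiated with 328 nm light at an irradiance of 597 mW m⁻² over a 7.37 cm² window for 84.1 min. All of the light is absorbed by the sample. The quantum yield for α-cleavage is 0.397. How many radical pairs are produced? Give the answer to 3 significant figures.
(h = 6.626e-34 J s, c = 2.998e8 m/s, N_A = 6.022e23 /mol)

Photon energy at 328 nm: hc/λ = (6.626e-34)(2.998e8)/(328e-9) = 6.056e-19 J.
Energy delivered: (597 mW m⁻²)(7.37e-4 m²)(5046 s) = 2.220 J.
Photons incident: 2.220 / 6.056e-19 = 3.666e18, i.e. 3.666e18/6.022e23 = 6.088e-6 mol.
Product: Φ × n_abs = 0.397 × 6.088e-6 = 2.417e-6 mol.
As a count: 2.417e-6 × 6.022e23 = 1.46e18.

1.46e18 radical pairs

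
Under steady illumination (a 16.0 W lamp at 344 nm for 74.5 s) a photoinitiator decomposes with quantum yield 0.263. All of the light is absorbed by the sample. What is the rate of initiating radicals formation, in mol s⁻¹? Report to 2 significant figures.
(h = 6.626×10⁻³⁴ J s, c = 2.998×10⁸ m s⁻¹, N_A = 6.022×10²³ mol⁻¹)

1.2×10⁻⁵ mol s⁻¹

Photon energy at 344 nm: hc/λ = (6.626×10⁻³⁴)(2.998×10⁸)/(344×10⁻⁹) = 5.775×10⁻¹⁹ J.
Energy delivered: (16.0 W)(74.5 s) = 1192 J.
Photons incident: 1192 / 5.775×10⁻¹⁹ = 2.064×10²¹, i.e. 2.064×10²¹/6.022×10²³ = 0.003427 mol.
Product formed: 0.263 × 0.003427 = 9.013×10⁻⁴ mol.
Rate: 9.013×10⁻⁴ / 74.5 s = 1.2×10⁻⁵ mol s⁻¹.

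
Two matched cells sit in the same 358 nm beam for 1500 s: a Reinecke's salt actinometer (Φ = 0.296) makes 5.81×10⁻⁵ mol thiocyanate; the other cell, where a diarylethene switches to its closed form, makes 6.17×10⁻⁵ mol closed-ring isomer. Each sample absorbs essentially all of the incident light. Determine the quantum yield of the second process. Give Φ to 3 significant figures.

Φ = 0.314

Photons absorbed by the actinometer: 5.81×10⁻⁵ / 0.296 = 1.963×10⁻⁴ mol.
Φ(unknown) = 6.17×10⁻⁵ / 1.963×10⁻⁴ = 0.314.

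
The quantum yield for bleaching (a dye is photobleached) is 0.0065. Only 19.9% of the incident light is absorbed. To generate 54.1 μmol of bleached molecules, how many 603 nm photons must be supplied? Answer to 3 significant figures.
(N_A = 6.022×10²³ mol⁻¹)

2.52×10²² photons

Product: 54.1 μmol = 5.41×10⁻⁵ mol.
Photons that must be absorbed: 5.41×10⁻⁵ / 0.0065 = 0.008323 mol.
Incident photons needed: 0.008323 / 0.199 = 0.04182 mol.
Photon count: 0.04182 × 6.022×10²³ = 2.52×10²².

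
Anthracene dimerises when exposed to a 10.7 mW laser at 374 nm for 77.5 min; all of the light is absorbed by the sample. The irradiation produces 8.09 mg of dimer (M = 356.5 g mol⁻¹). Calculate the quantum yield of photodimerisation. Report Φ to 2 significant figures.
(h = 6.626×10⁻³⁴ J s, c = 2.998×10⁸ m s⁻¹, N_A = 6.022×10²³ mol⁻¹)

Φ = 0.15

Product: 8.09 mg / 356.5 g mol⁻¹ = 2.269×10⁻⁵ mol.
Photon energy at 374 nm: hc/λ = (6.626×10⁻³⁴)(2.998×10⁸)/(374×10⁻⁹) = 5.311×10⁻¹⁹ J.
Energy delivered: (10.7 mW)(4650 s) = 49.75 J.
Photons incident: 49.75 / 5.311×10⁻¹⁹ = 9.367×10¹⁹, i.e. 9.367×10¹⁹/6.022×10²³ = 1.555×10⁻⁴ mol.
Φ = 2.269×10⁻⁵ mol / 1.555×10⁻⁴ mol photons = 0.15.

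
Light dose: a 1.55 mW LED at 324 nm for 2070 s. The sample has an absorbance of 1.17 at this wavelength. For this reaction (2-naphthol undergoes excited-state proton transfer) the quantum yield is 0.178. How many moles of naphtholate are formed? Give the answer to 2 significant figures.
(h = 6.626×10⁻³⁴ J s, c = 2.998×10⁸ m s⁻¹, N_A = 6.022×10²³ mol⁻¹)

1.4×10⁻⁶ mol

Photon energy at 324 nm: hc/λ = (6.626×10⁻³⁴)(2.998×10⁸)/(324×10⁻⁹) = 6.131×10⁻¹⁹ J.
Energy delivered: (1.55 mW)(2070 s) = 3.209 J.
Photons incident: 3.209 / 6.131×10⁻¹⁹ = 5.234×10¹⁸, i.e. 5.234×10¹⁸/6.022×10²³ = 8.691×10⁻⁶ mol.
Fraction absorbed: 1 − 10^(−1.17) = 0.9324.
Photons absorbed: 0.9324 × 8.691×10⁻⁶ = 8.103×10⁻⁶ mol.
Product: Φ × n_abs = 0.178 × 8.103×10⁻⁶ = 1.442×10⁻⁶ mol.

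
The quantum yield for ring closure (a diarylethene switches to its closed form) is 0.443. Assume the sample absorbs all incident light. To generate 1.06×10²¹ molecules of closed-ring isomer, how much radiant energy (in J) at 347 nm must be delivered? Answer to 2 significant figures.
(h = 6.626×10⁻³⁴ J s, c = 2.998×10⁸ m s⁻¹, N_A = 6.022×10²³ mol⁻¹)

1400 J

Product: 1.06×10²¹ / 6.022×10²³ = 0.001760 mol.
Photons that must be absorbed: 0.001760 / 0.443 = 0.003973 mol.
Photon energy: hc/λ = 5.725×10⁻¹⁹ J; per mole, 3.448×10⁵ J mol⁻¹.
Energy required: 0.003973 × 3.448×10⁵ = 1400 J.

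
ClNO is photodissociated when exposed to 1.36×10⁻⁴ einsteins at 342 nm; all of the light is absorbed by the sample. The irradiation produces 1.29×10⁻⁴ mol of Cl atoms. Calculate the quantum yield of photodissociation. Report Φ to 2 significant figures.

Φ = 1.29×10⁻⁴ mol / 1.36×10⁻⁴ mol photons = 0.95.

Φ = 0.95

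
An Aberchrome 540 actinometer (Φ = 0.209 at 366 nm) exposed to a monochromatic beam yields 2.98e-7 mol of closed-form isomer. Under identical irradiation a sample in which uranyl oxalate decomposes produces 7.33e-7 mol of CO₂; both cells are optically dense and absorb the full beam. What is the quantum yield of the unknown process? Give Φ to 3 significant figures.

Φ = 0.514

Photons absorbed by the actinometer: 2.98e-7 / 0.209 = 1.426e-6 mol.
Φ(unknown) = 7.33e-7 / 1.426e-6 = 0.514.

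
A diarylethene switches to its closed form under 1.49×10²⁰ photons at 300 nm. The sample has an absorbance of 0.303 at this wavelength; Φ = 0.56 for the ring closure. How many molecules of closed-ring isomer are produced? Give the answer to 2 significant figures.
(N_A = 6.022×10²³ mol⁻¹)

4.2×10¹⁹ molecules

Moles of photons: 1.49×10²⁰ / 6.022×10²³ = 2.474×10⁻⁴ mol.
Fraction absorbed: 1 − 10^(−0.303) = 0.5023.
Photons absorbed: 0.5023 × 2.474×10⁻⁴ = 1.243×10⁻⁴ mol.
Product: Φ × n_abs = 0.56 × 1.243×10⁻⁴ = 6.961×10⁻⁵ mol.
As a count: 6.961×10⁻⁵ × 6.022×10²³ = 4.2×10¹⁹.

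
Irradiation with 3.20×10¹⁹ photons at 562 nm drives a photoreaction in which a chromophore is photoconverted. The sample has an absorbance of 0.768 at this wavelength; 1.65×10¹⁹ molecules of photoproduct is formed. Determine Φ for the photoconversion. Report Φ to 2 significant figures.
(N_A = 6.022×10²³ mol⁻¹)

Φ = 0.62

Product: 1.65×10¹⁹ / 6.022×10²³ = 2.740×10⁻⁵ mol.
Moles of photons: 3.20×10¹⁹ / 6.022×10²³ = 5.314×10⁻⁵ mol.
Fraction absorbed: 1 − 10^(−0.768) = 0.8294.
Photons absorbed: 0.8294 × 5.314×10⁻⁵ = 4.407×10⁻⁵ mol.
Φ = 2.740×10⁻⁵ mol / 4.407×10⁻⁵ mol photons = 0.62.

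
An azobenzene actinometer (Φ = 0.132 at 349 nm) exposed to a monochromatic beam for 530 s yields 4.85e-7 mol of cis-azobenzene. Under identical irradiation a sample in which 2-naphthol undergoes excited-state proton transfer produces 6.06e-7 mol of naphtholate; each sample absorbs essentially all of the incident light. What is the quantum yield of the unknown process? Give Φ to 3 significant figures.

Photons absorbed by the actinometer: 4.85e-7 / 0.132 = 3.674e-6 mol.
Φ(unknown) = 6.06e-7 / 3.674e-6 = 0.165.

Φ = 0.165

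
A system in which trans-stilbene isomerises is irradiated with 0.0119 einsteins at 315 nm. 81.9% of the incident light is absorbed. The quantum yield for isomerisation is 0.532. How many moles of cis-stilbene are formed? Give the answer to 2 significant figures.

Photons absorbed: 0.819 × 0.0119 = 0.009746 mol.
Product: Φ × n_abs = 0.532 × 0.009746 = 0.005185 mol.

0.0052 mol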